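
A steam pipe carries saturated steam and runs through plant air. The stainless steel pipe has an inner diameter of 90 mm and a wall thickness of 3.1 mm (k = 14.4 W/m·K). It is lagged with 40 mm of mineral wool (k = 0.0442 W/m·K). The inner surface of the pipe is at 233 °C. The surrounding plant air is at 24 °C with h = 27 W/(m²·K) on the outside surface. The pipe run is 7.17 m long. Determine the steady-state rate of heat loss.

Q ≈ 667 W

Cylindrical conduction, so R = ln(r₂/r₁)/(2πkL) per layer, in series:
R_stainless steel pipe wall = ln(48.1/45)/(2π×14.4×7.17) = 1.027×10^-4 K/W
R_mineral wool = ln(88.1/48.1)/(2π×0.0442×7.17) = 0.3039 K/W
R_outer film = 1/(h_o·2πr_oL) = 1/(27×2π×0.0881×7.17) = 0.009332 K/W
R_total = 0.3134 K/W
Q = ΔT/R_total = 209/0.3134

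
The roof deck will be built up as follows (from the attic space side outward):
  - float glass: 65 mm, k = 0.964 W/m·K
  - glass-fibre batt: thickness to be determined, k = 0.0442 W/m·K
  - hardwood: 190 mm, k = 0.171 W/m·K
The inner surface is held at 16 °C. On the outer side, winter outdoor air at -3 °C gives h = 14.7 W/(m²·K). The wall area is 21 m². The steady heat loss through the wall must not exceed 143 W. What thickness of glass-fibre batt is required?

L ≈ 68.2 mm

Using the resistance-network approach (series):
R_float glass = L/(kA) = 0.065/(0.964×21) = 0.003211 K/W
R_hardwood = L/(kA) = 0.19/(0.171×21) = 0.05291 K/W
R_outer film = 1/(h_o·A) = 1/(14.7×21) = 0.003239 K/W
Sum of the known resistances R_other = 0.05936 K/W
Required total resistance R_tot = ΔT/Q_allow = 19/143 = 0.1329 K/W
R_glass-fibre batt = R_tot − R_other = 0.07351 K/W
L = R·k·A = 0.07351×0.0442×21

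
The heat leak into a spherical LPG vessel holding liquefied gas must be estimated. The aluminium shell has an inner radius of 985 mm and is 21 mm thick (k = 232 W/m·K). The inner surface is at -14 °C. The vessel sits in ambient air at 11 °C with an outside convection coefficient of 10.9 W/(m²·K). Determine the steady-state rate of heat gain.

Spherical conduction: R = (1/r_in − 1/r_out)/(4πk) per layer; series-sum.
R_aluminium shell = (1/0.985 − 1/1.006)/(4π×232) = 7.269×10^-6 K/W
R_outer film = 1/(h·4πr_o²) = 1/(10.9×4π×1.006²) = 0.007214 K/W
R_total = 0.007221 K/W
Q = ΔT/R_total = 25/0.007221

Q ≈ 3460 W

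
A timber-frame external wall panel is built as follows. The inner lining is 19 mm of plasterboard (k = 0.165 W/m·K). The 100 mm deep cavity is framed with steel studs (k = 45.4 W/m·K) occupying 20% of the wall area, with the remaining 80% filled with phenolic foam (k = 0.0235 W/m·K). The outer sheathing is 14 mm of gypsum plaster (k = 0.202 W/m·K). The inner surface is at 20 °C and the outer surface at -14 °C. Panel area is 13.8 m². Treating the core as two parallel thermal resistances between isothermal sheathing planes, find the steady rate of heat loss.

Sheathing layers in series; stud and cavity paths in parallel between them.
R_inner = 0.019/(0.165×13.8) = 0.008344 K/W
R_stud  = 0.1/(45.4×0.2×13.8) = 7.981×10^-4 K/W
R_cav   = 0.1/(0.0235×0.8×13.8) = 0.3854 K/W
1/R_core = 1/R_stud + 1/R_cav → R_core = 7.964×10^-4 K/W
R_outer = 0.014/(0.202×13.8) = 0.005022 K/W
R_total = 0.01416 K/W
Q = ΔT/R_total = 34/0.01416

Q ≈ 2400 W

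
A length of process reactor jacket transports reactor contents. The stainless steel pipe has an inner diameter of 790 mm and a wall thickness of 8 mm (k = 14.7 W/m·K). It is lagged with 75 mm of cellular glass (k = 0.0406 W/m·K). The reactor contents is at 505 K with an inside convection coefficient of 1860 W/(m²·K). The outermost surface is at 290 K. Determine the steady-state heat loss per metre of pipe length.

For a radial system each layer contributes R = ln(r_out/r_in)/(2πkL); films add R = 1/(hA).
R_inner film = 1/(h_i·2πr₁L) = 1/(1860×2π×0.395×1) = 2.166×10^-4 K/W
R_stainless steel pipe wall = ln(403/395)/(2π×14.7×1) = 2.171×10^-4 K/W
R_cellular glass = ln(478/403)/(2π×0.0406×1) = 0.6691 K/W
R_total = 0.6695 K/W
Q = ΔT/R_total = 215/0.6695

q′ ≈ 321 W/m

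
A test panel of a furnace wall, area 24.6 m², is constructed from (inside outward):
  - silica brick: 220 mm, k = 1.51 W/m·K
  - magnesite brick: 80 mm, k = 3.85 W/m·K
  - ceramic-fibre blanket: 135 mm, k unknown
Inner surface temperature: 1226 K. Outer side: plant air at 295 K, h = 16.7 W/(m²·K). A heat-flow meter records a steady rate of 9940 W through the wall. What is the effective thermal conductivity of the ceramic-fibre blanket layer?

Using the resistance-network approach (series):
R_silica brick = L/(kA) = 0.22/(1.51×24.6) = 0.005923 K/W
R_magnesite brick = L/(kA) = 0.08/(3.85×24.6) = 8.447×10^-4 K/W
R_outer film = 1/(h_o·A) = 1/(16.7×24.6) = 0.002434 K/W
Sum of known resistances R_other = 0.009201 K/W
Total R = ΔT/Q = 931/9940 = 0.09366 K/W
R_ceramic-fibre blanket = R_total − R_other = 0.08446 K/W
k = L/(R·A) = 0.135/(0.08446×24.6)

k ≈ 0.065 W/(m·K)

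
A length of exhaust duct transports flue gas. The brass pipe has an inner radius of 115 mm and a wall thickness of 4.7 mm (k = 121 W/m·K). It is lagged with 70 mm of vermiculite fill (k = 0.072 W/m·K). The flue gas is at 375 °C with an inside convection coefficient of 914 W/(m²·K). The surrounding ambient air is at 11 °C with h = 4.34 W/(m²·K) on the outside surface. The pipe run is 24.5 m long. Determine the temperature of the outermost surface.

T ≈ 69 °C

For a radial system each layer contributes R = ln(r_out/r_in)/(2πkL); films add R = 1/(hA).
R_inner film = 1/(h_i·2πr₁L) = 1/(914×2π×0.115×24.5) = 6.18×10^-5 K/W
R_brass pipe wall = ln(119.7/115)/(2π×121×24.5) = 2.151×10^-6 K/W
R_vermiculite fill = ln(189.7/119.7)/(2π×0.072×24.5) = 0.04154 K/W
R_outer film = 1/(h_o·2πr_oL) = 1/(4.34×2π×0.1897×24.5) = 0.00789 K/W
R_total = 0.0495 K/W
Q = ΔT/R_total = 364/0.0495
Q = 7350 W
T_interface = T_inner − Q·ΣR(inner→interface) = 375 − 7350×0.04161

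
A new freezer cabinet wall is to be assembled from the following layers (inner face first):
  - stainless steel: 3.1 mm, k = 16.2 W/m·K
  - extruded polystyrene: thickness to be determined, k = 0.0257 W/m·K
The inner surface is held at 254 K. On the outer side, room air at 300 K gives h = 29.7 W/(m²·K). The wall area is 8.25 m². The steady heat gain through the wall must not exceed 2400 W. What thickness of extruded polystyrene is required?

Model the wall as resistances in series:
R_stainless steel = L/(kA) = 0.0031/(16.2×8.25) = 2.319×10^-5 K/W
R_outer film = 1/(h_o·A) = 1/(29.7×8.25) = 0.004081 K/W
Sum of the known resistances R_other = 0.004104 K/W
Required total resistance R_tot = ΔT/Q_allow = 46/2400 = 0.01917 K/W
R_extruded polystyrene = R_tot − R_other = 0.01506 K/W
L = R·k·A = 0.01506×0.0257×8.25

L ≈ 3.19 mm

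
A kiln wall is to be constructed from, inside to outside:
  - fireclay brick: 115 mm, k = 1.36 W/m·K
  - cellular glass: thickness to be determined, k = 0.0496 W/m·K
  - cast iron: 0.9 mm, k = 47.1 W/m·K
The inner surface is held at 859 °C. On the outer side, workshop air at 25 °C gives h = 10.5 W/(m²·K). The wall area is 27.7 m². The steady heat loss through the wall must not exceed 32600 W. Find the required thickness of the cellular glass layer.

Thermal resistances in series:
R_fireclay brick = L/(kA) = 0.115/(1.36×27.7) = 0.003053 K/W
R_cast iron = L/(kA) = 0.0009/(47.1×27.7) = 6.898×10^-7 K/W
R_outer film = 1/(h_o·A) = 1/(10.5×27.7) = 0.003438 K/W
Sum of the known resistances R_other = 0.006492 K/W
Required total resistance R_tot = ΔT/Q_allow = 834/32600 = 0.02558 K/W
R_cellular glass = R_tot − R_other = 0.01909 K/W
L = R·k·A = 0.01909×0.0496×27.7

L ≈ 26.2 mm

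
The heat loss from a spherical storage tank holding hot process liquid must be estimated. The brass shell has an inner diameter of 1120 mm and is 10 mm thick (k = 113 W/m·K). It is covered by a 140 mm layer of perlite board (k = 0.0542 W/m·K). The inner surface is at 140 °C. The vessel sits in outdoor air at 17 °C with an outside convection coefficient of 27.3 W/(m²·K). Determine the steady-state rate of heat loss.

For a spherical shell R = (1/r₁ − 1/r₂)/(4πk); film R = 1/(h·4πr²). In series:
R_brass shell = (1/0.56 − 1/0.57)/(4π×113) = 2.206×10^-5 K/W
R_perlite board = (1/0.57 − 1/0.71)/(4π×0.0542) = 0.5079 K/W
R_outer film = 1/(h·4πr_o²) = 1/(27.3×4π×0.71²) = 0.005782 K/W
R_total = 0.5137 K/W
Q = ΔT/R_total = 123/0.5137

Q ≈ 239 W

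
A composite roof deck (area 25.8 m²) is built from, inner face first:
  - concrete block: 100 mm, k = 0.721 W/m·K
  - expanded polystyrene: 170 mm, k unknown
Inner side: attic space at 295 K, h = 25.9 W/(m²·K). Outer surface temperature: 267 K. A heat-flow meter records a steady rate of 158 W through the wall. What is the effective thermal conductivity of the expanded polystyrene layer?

Treating each layer as a thermal resistance in series:
R_inner film = 1/(h_i·A) = 1/(25.9×25.8) = 0.001497 K/W
R_concrete block = L/(kA) = 0.1/(0.721×25.8) = 0.005376 K/W
Sum of known resistances R_other = 0.006872 K/W
Total R = ΔT/Q = 28/158 = 0.1772 K/W
R_expanded polystyrene = R_total − R_other = 0.1703 K/W
k = L/(R·A) = 0.17/(0.1703×25.8)

k ≈ 0.0387 W/(m·K)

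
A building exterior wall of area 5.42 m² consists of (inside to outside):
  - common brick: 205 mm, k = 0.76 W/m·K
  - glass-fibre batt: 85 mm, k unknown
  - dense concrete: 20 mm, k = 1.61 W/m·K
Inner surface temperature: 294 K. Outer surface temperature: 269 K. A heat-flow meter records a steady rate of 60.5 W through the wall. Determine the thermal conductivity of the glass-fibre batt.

k ≈ 0.0434 W/(m·K)

Thermal resistances in series:
R_common brick = L/(kA) = 0.205/(0.76×5.42) = 0.04977 K/W
R_dense concrete = L/(kA) = 0.02/(1.61×5.42) = 0.002292 K/W
Sum of known resistances R_other = 0.05206 K/W
Total R = ΔT/Q = 25/60.5 = 0.4132 K/W
R_glass-fibre batt = R_total − R_other = 0.3612 K/W
k = L/(R·A) = 0.085/(0.3612×5.42)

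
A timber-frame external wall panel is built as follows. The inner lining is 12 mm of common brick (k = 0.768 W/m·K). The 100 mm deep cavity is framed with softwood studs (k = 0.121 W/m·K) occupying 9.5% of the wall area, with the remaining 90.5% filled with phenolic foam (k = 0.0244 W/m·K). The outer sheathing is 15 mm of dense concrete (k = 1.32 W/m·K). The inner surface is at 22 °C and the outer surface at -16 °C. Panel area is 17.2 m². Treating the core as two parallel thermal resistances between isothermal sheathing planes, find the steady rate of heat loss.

Q ≈ 217 W

Sheathing layers in series; stud and cavity paths in parallel between them.
R_inner = 0.012/(0.768×17.2) = 9.084×10^-4 K/W
R_stud  = 0.1/(0.121×0.095×17.2) = 0.5058 K/W
R_cav   = 0.1/(0.0244×0.905×17.2) = 0.2633 K/W
1/R_core = 1/R_stud + 1/R_cav → R_core = 0.1732 K/W
R_outer = 0.015/(1.32×17.2) = 6.607×10^-4 K/W
R_total = 0.1747 K/W
Q = ΔT/R_total = 38/0.1747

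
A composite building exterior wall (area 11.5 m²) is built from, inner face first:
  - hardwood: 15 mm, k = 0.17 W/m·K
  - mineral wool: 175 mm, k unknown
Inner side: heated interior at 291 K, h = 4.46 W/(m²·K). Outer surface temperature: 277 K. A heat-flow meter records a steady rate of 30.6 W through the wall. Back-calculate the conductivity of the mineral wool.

Treating each layer as a thermal resistance in series:
R_inner film = 1/(h_i·A) = 1/(4.46×11.5) = 0.0195 K/W
R_hardwood = L/(kA) = 0.015/(0.17×11.5) = 0.007673 K/W
Sum of known resistances R_other = 0.02717 K/W
Total R = ΔT/Q = 14/30.6 = 0.4575 K/W
R_mineral wool = R_total − R_other = 0.4303 K/W
k = L/(R·A) = 0.175/(0.4303×11.5)

k ≈ 0.0354 W/(m·K)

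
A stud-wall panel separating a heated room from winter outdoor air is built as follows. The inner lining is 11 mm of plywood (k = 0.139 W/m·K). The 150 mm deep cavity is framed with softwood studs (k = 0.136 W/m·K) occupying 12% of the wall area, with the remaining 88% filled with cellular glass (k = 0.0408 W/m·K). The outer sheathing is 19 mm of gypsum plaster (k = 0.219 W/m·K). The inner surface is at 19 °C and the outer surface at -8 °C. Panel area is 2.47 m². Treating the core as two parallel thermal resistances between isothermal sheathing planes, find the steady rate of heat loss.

Q ≈ 22 W

Sheathing layers in series; stud and cavity paths in parallel between them.
R_inner = 0.011/(0.139×2.47) = 0.03204 K/W
R_stud  = 0.15/(0.136×0.12×2.47) = 3.721 K/W
R_cav   = 0.15/(0.0408×0.88×2.47) = 1.691 K/W
1/R_core = 1/R_stud + 1/R_cav → R_core = 1.163 K/W
R_outer = 0.019/(0.219×2.47) = 0.03512 K/W
R_total = 1.23 K/W
Q = ΔT/R_total = 27/1.23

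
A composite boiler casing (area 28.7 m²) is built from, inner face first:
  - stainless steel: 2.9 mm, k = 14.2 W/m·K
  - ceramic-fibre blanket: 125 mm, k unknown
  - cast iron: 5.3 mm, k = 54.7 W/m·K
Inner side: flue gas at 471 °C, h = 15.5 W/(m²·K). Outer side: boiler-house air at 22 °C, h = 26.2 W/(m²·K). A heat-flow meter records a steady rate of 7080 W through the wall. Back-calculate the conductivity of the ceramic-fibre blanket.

k ≈ 0.0728 W/(m·K)

Thermal resistances in series:
R_inner film = 1/(h_i·A) = 1/(15.5×28.7) = 0.002248 K/W
R_stainless steel = L/(kA) = 0.0029/(14.2×28.7) = 7.116×10^-6 K/W
R_cast iron = L/(kA) = 0.0053/(54.7×28.7) = 3.376×10^-6 K/W
R_outer film = 1/(h_o·A) = 1/(26.2×28.7) = 0.00133 K/W
Sum of known resistances R_other = 0.003588 K/W
Total R = ΔT/Q = 449/7080 = 0.06342 K/W
R_ceramic-fibre blanket = R_total − R_other = 0.05983 K/W
k = L/(R·A) = 0.125/(0.05983×28.7)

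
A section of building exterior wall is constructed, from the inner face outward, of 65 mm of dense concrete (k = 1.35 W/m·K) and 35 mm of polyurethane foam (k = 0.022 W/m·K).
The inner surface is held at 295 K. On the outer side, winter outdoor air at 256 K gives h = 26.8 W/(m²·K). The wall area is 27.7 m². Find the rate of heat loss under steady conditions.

Q ≈ 644 W

Treating each layer as a thermal resistance in series:
R_dense concrete = L/(kA) = 0.065/(1.35×27.7) = 0.001738 K/W
R_polyurethane foam = L/(kA) = 0.035/(0.022×27.7) = 0.05743 K/W
R_outer film = 1/(h_o·A) = 1/(26.8×27.7) = 0.001347 K/W
R_total = 0.06052 K/W
Q = ΔT / R_total = 39 / 0.06052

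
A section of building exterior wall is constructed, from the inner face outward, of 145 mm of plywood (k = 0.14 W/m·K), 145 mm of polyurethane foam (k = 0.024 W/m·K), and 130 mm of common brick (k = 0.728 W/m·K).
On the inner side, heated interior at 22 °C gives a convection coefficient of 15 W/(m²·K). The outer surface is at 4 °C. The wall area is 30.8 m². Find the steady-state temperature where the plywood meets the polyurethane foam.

Treating each layer as a thermal resistance in series:
R_inner film = 1/(h_i·A) = 1/(15×30.8) = 0.002165 K/W
R_plywood = L/(kA) = 0.145/(0.14×30.8) = 0.03363 K/W
R_polyurethane foam = L/(kA) = 0.145/(0.024×30.8) = 0.1962 K/W
R_common brick = L/(kA) = 0.13/(0.728×30.8) = 0.005798 K/W
R_total = 0.2377 K/W;  Q = ΔT/R_total = 18/0.2377 = 75.71 W
T_interface = T_inner − Q·ΣR(inner→interface) = 22 − 75.7×0.03579

T ≈ 19.3 °C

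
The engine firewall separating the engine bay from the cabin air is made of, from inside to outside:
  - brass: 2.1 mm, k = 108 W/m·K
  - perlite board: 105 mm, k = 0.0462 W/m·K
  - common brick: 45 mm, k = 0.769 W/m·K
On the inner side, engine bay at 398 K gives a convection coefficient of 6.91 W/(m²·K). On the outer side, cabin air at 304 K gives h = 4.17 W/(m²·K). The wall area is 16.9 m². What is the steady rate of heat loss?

Thermal resistances in series:
R_inner film = 1/(h_i·A) = 1/(6.91×16.9) = 0.008563 K/W
R_brass = L/(kA) = 0.0021/(108×16.9) = 1.151×10^-6 K/W
R_perlite board = L/(kA) = 0.105/(0.0462×16.9) = 0.1345 K/W
R_common brick = L/(kA) = 0.045/(0.769×16.9) = 0.003463 K/W
R_outer film = 1/(h_o·A) = 1/(4.17×16.9) = 0.01419 K/W
R_total = 0.1607 K/W
Q = ΔT / R_total = 94 / 0.1607

Q ≈ 585 W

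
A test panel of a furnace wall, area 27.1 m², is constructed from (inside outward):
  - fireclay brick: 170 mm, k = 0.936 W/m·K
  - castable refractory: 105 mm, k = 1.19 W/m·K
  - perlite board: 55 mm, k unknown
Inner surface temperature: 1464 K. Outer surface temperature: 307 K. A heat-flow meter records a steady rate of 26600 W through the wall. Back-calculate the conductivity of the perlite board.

k ≈ 0.0605 W/(m·K)

Treating each layer as a thermal resistance in series:
R_fireclay brick = L/(kA) = 0.17/(0.936×27.1) = 0.006702 K/W
R_castable refractory = L/(kA) = 0.105/(1.19×27.1) = 0.003256 K/W
Sum of known resistances R_other = 0.009958 K/W
Total R = ΔT/Q = 1157/26600 = 0.0435 K/W
R_perlite board = R_total − R_other = 0.03354 K/W
k = L/(R·A) = 0.055/(0.03354×27.1)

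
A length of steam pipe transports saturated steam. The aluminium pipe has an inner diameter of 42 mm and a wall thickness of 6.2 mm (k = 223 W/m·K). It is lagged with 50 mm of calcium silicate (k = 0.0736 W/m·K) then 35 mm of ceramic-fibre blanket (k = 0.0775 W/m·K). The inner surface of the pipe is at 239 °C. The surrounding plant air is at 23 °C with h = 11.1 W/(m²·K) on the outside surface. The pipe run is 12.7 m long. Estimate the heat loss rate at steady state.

Treating each annulus and film as a series resistance:
R_aluminium pipe wall = ln(27.2/21)/(2π×223×12.7) = 1.454×10^-5 K/W
R_calcium silicate = ln(77.2/27.2)/(2π×0.0736×12.7) = 0.1776 K/W
R_ceramic-fibre blanket = ln(112.2/77.2)/(2π×0.0775×12.7) = 0.06046 K/W
R_outer film = 1/(h_o·2πr_oL) = 1/(11.1×2π×0.1122×12.7) = 0.01006 K/W
R_total = 0.2482 K/W
Q = ΔT/R_total = 216/0.2482

Q ≈ 870 W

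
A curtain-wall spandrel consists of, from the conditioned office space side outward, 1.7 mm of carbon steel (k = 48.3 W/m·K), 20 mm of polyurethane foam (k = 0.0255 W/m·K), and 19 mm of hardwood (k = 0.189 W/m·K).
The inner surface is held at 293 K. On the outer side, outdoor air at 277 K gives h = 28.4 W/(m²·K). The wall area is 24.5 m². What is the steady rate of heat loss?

Treating each layer as a thermal resistance in series:
R_carbon steel = L/(kA) = 0.0017/(48.3×24.5) = 1.437×10^-6 K/W
R_polyurethane foam = L/(kA) = 0.02/(0.0255×24.5) = 0.03201 K/W
R_hardwood = L/(kA) = 0.019/(0.189×24.5) = 0.004103 K/W
R_outer film = 1/(h_o·A) = 1/(28.4×24.5) = 0.001437 K/W
R_total = 0.03755 K/W
Q = ΔT / R_total = 16 / 0.03755

Q ≈ 426 W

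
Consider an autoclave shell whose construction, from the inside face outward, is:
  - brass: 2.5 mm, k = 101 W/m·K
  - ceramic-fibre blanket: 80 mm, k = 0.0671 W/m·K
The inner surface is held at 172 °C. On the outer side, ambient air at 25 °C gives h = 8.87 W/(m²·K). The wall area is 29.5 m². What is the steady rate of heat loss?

Q ≈ 3320 W

Treating each layer as a thermal resistance in series:
R_brass = L/(kA) = 0.0025/(101×29.5) = 8.391×10^-7 K/W
R_ceramic-fibre blanket = L/(kA) = 0.08/(0.0671×29.5) = 0.04042 K/W
R_outer film = 1/(h_o·A) = 1/(8.87×29.5) = 0.003822 K/W
R_total = 0.04424 K/W
Q = ΔT / R_total = 147 / 0.04424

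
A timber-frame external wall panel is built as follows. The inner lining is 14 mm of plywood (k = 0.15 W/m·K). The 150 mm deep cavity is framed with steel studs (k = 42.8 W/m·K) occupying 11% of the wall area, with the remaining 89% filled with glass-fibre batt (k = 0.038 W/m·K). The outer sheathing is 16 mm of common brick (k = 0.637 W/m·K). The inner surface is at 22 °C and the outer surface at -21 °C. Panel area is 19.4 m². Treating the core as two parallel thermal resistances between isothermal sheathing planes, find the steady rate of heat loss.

Q ≈ 5560 W

Sheathing layers in series; stud and cavity paths in parallel between them.
R_inner = 0.014/(0.15×19.4) = 0.004811 K/W
R_stud  = 0.15/(42.8×0.11×19.4) = 0.001642 K/W
R_cav   = 0.15/(0.038×0.89×19.4) = 0.2286 K/W
1/R_core = 1/R_stud + 1/R_cav → R_core = 0.001631 K/W
R_outer = 0.016/(0.637×19.4) = 0.001295 K/W
R_total = 0.007736 K/W
Q = ΔT/R_total = 43/0.007736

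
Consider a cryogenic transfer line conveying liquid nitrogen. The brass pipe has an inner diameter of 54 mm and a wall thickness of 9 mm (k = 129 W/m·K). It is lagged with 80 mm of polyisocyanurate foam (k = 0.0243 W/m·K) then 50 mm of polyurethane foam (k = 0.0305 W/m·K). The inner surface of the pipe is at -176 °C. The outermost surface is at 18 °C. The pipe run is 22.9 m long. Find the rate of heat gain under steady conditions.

Radial resistances (cylindrical: R_cond = ln(r_o/r_i)/(2πkL), R_conv = 1/(h·2πrL)):
R_brass pipe wall = ln(36/27)/(2π×129×22.9) = 1.55×10^-5 K/W
R_polyisocyanurate foam = ln(116/36)/(2π×0.0243×22.9) = 0.3346 K/W
R_polyurethane foam = ln(166/116)/(2π×0.0305×22.9) = 0.08167 K/W
R_total = 0.4163 K/W
Q = ΔT/R_total = 194/0.4163

Q ≈ 466 W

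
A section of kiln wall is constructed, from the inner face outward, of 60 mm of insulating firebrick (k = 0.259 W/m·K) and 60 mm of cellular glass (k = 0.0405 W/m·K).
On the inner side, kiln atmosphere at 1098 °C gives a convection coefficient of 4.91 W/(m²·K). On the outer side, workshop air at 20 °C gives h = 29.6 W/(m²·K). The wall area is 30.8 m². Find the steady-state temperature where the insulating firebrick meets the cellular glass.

T ≈ 857 °C

Using the resistance-network approach (series):
R_inner film = 1/(h_i·A) = 1/(4.91×30.8) = 0.006613 K/W
R_insulating firebrick = L/(kA) = 0.06/(0.259×30.8) = 0.007521 K/W
R_cellular glass = L/(kA) = 0.06/(0.0405×30.8) = 0.0481 K/W
R_outer film = 1/(h_o·A) = 1/(29.6×30.8) = 0.001097 K/W
R_total = 0.06333 K/W;  Q = ΔT/R_total = 1078/0.06333 = 17020 W
T_interface = T_inner − Q·ΣR(inner→interface) = 1098 − 17000×0.01413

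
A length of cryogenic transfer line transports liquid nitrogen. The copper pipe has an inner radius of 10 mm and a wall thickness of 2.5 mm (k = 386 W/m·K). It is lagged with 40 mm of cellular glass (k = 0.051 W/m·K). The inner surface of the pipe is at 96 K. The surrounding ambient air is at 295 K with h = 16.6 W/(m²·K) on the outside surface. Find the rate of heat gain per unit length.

For a radial system each layer contributes R = ln(r_out/r_in)/(2πkL); films add R = 1/(hA).
R_copper pipe wall = ln(12.5/10)/(2π×386×1) = 9.201×10^-5 K/W
R_cellular glass = ln(52.5/12.5)/(2π×0.051×1) = 4.478 K/W
R_outer film = 1/(h_o·2πr_oL) = 1/(16.6×2π×0.0525×1) = 0.1826 K/W
R_total = 4.661 K/W
Q = ΔT/R_total = 199/4.661

q′ ≈ 42.7 W/m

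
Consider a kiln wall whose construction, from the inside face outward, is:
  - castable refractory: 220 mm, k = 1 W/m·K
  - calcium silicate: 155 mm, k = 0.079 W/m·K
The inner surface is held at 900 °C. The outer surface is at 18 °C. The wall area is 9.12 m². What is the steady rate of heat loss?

Q ≈ 3690 W

Using the resistance-network approach (series):
R_castable refractory = L/(kA) = 0.22/(1×9.12) = 0.02412 K/W
R_calcium silicate = L/(kA) = 0.155/(0.079×9.12) = 0.2151 K/W
R_total = 0.2393 K/W
Q = ΔT / R_total = 882 / 0.2393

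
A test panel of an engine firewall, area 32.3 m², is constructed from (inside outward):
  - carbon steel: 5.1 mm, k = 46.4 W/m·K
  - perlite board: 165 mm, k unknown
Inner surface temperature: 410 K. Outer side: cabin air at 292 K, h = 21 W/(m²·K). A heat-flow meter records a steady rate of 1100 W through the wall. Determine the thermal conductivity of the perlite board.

k ≈ 0.0483 W/(m·K)

Using the resistance-network approach (series):
R_carbon steel = L/(kA) = 0.0051/(46.4×32.3) = 3.403×10^-6 K/W
R_outer film = 1/(h_o·A) = 1/(21×32.3) = 0.001474 K/W
Sum of known resistances R_other = 0.001478 K/W
Total R = ΔT/Q = 118/1100 = 0.1073 K/W
R_perlite board = R_total − R_other = 0.1058 K/W
k = L/(R·A) = 0.165/(0.1058×32.3)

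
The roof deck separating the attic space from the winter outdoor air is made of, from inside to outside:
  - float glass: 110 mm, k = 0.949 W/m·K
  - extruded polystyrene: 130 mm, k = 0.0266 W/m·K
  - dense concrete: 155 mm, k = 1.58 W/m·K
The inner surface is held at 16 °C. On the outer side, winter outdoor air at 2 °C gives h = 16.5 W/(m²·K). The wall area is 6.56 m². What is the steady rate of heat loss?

Model the wall as resistances in series:
R_float glass = L/(kA) = 0.11/(0.949×6.56) = 0.01767 K/W
R_extruded polystyrene = L/(kA) = 0.13/(0.0266×6.56) = 0.745 K/W
R_dense concrete = L/(kA) = 0.155/(1.58×6.56) = 0.01495 K/W
R_outer film = 1/(h_o·A) = 1/(16.5×6.56) = 0.009239 K/W
R_total = 0.7869 K/W
Q = ΔT / R_total = 14 / 0.7869

Q ≈ 17.8 W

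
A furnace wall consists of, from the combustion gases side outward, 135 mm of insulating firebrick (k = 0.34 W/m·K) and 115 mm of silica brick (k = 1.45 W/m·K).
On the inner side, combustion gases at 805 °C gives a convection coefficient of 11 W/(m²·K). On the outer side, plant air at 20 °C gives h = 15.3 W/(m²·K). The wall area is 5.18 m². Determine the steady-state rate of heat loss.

Thermal resistances in series:
R_inner film = 1/(h_i·A) = 1/(11×5.18) = 0.01755 K/W
R_insulating firebrick = L/(kA) = 0.135/(0.34×5.18) = 0.07665 K/W
R_silica brick = L/(kA) = 0.115/(1.45×5.18) = 0.01531 K/W
R_outer film = 1/(h_o·A) = 1/(15.3×5.18) = 0.01262 K/W
R_total = 0.1221 K/W
Q = ΔT / R_total = 785 / 0.1221

Q ≈ 6430 W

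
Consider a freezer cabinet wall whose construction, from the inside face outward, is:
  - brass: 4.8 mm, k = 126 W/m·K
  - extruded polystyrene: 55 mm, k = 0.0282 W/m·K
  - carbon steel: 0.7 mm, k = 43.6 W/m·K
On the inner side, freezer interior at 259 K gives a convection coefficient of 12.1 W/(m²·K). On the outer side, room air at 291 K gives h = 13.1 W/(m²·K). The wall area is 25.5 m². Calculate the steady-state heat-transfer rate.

Series thermal resistances:
R_inner film = 1/(h_i·A) = 1/(12.1×25.5) = 0.003241 K/W
R_brass = L/(kA) = 0.0048/(126×25.5) = 1.494×10^-6 K/W
R_extruded polystyrene = L/(kA) = 0.055/(0.0282×25.5) = 0.07648 K/W
R_carbon steel = L/(kA) = 0.0007/(43.6×25.5) = 6.296×10^-7 K/W
R_outer film = 1/(h_o·A) = 1/(13.1×25.5) = 0.002994 K/W
R_total = 0.08272 K/W
Q = ΔT / R_total = 32 / 0.08272

Q ≈ 387 W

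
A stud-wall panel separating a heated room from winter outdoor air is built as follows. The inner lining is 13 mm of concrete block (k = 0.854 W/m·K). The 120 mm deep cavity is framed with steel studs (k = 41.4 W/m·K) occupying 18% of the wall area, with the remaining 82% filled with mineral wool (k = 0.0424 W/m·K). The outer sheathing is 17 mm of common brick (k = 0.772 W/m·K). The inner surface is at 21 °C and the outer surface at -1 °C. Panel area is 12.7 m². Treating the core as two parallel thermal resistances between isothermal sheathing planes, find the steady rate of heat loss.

Sheathing layers in series; stud and cavity paths in parallel between them.
R_inner = 0.013/(0.854×12.7) = 0.001199 K/W
R_stud  = 0.12/(41.4×0.18×12.7) = 0.001268 K/W
R_cav   = 0.12/(0.0424×0.82×12.7) = 0.2718 K/W
1/R_core = 1/R_stud + 1/R_cav → R_core = 0.001262 K/W
R_outer = 0.017/(0.772×12.7) = 0.001734 K/W
R_total = 0.004195 K/W
Q = ΔT/R_total = 22/0.004195

Q ≈ 5240 W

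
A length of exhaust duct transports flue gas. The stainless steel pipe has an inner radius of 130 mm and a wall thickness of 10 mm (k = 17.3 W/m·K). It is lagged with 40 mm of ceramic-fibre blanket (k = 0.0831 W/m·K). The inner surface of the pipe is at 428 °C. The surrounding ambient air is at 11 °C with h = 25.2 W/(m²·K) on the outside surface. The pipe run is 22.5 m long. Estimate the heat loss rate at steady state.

Q ≈ 18100 W

Cylindrical conduction, so R = ln(r₂/r₁)/(2πkL) per layer, in series:
R_stainless steel pipe wall = ln(140/130)/(2π×17.3×22.5) = 3.03×10^-5 K/W
R_ceramic-fibre blanket = ln(180/140)/(2π×0.0831×22.5) = 0.02139 K/W
R_outer film = 1/(h_o·2πr_oL) = 1/(25.2×2π×0.18×22.5) = 0.001559 K/W
R_total = 0.02298 K/W
Q = ΔT/R_total = 417/0.02298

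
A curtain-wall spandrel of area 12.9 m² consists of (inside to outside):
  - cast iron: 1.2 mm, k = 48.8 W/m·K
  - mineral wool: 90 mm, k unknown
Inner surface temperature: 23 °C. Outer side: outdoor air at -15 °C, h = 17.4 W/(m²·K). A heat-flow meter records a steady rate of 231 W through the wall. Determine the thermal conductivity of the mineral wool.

Thermal resistances in series:
R_cast iron = L/(kA) = 0.0012/(48.8×12.9) = 1.906×10^-6 K/W
R_outer film = 1/(h_o·A) = 1/(17.4×12.9) = 0.004455 K/W
Sum of known resistances R_other = 0.004457 K/W
Total R = ΔT/Q = 38/231 = 0.1645 K/W
R_mineral wool = R_total − R_other = 0.16 K/W
k = L/(R·A) = 0.09/(0.16×12.9)

k ≈ 0.0436 W/(m·K)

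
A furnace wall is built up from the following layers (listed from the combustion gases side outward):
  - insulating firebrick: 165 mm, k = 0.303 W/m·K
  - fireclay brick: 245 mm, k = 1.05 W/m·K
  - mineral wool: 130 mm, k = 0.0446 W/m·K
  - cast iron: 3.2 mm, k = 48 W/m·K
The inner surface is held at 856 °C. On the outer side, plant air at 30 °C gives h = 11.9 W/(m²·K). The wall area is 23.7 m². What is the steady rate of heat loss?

Thermal resistances in series:
R_insulating firebrick = L/(kA) = 0.165/(0.303×23.7) = 0.02298 K/W
R_fireclay brick = L/(kA) = 0.245/(1.05×23.7) = 0.009845 K/W
R_mineral wool = L/(kA) = 0.13/(0.0446×23.7) = 0.123 K/W
R_cast iron = L/(kA) = 0.0032/(48×23.7) = 2.813×10^-6 K/W
R_outer film = 1/(h_o·A) = 1/(11.9×23.7) = 0.003546 K/W
R_total = 0.1594 K/W
Q = ΔT / R_total = 826 / 0.1594

Q ≈ 5180 W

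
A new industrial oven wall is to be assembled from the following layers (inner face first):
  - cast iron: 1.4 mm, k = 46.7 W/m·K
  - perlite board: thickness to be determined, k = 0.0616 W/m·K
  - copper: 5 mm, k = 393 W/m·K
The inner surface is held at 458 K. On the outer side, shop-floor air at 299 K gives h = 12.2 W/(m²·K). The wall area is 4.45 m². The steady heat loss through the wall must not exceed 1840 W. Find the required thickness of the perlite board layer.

L ≈ 18.6 mm

Using the resistance-network approach (series):
R_cast iron = L/(kA) = 0.0014/(46.7×4.45) = 6.737×10^-6 K/W
R_copper = L/(kA) = 0.005/(393×4.45) = 2.859×10^-6 K/W
R_outer film = 1/(h_o·A) = 1/(12.2×4.45) = 0.01842 K/W
Sum of the known resistances R_other = 0.01843 K/W
Required total resistance R_tot = ΔT/Q_allow = 159/1840 = 0.08641 K/W
R_perlite board = R_tot − R_other = 0.06798 K/W
L = R·k·A = 0.06798×0.0616×4.45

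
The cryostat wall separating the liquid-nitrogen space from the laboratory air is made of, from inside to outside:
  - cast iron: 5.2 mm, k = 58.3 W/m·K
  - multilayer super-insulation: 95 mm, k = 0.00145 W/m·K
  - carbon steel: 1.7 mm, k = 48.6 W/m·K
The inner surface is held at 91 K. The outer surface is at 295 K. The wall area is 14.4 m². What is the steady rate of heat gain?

Treating each layer as a thermal resistance in series:
R_cast iron = L/(kA) = 0.0052/(58.3×14.4) = 6.194×10^-6 K/W
R_multilayer super-insulation = L/(kA) = 0.095/(0.00145×14.4) = 4.55 K/W
R_carbon steel = L/(kA) = 0.0017/(48.6×14.4) = 2.429×10^-6 K/W
R_total = 4.55 K/W
Q = ΔT / R_total = 204 / 4.55

Q ≈ 44.8 W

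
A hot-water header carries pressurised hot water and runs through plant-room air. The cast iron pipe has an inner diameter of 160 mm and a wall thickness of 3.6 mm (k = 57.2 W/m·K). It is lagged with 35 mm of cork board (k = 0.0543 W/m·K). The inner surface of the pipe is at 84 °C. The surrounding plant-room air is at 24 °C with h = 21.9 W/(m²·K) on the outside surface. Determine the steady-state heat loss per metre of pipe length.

q′ ≈ 55.2 W/m

Treating each annulus and film as a series resistance:
R_cast iron pipe wall = ln(83.6/80)/(2π×57.2×1) = 1.225×10^-4 K/W
R_cork board = ln(118.6/83.6)/(2π×0.0543×1) = 1.025 K/W
R_outer film = 1/(h_o·2πr_oL) = 1/(21.9×2π×0.1186×1) = 0.06128 K/W
R_total = 1.086 K/W
Q = ΔT/R_total = 60/1.086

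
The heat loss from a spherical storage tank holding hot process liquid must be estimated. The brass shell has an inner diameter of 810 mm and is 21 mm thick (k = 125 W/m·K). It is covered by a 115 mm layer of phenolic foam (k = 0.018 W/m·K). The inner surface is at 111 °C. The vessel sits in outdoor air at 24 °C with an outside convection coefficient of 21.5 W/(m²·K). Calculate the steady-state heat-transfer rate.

Q ≈ 39.2 W

Each spherical layer contributes R = (1/r_i − 1/r_o)/(4πk):
R_brass shell = (1/0.405 − 1/0.426)/(4π×125) = 7.749×10^-5 K/W
R_phenolic foam = (1/0.426 − 1/0.541)/(4π×0.018) = 2.206 K/W
R_outer film = 1/(h·4πr_o²) = 1/(21.5×4π×0.541²) = 0.01265 K/W
R_total = 2.219 K/W
Q = ΔT/R_total = 87/2.219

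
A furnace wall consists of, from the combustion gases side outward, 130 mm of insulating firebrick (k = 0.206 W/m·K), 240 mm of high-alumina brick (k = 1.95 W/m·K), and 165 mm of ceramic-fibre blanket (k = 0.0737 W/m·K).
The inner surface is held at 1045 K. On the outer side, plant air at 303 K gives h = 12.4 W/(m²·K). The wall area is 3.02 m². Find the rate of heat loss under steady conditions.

Q ≈ 729 W

Treating each layer as a thermal resistance in series:
R_insulating firebrick = L/(kA) = 0.13/(0.206×3.02) = 0.209 K/W
R_high-alumina brick = L/(kA) = 0.24/(1.95×3.02) = 0.04075 K/W
R_ceramic-fibre blanket = L/(kA) = 0.165/(0.0737×3.02) = 0.7413 K/W
R_outer film = 1/(h_o·A) = 1/(12.4×3.02) = 0.0267 K/W
R_total = 1.018 K/W
Q = ΔT / R_total = 742 / 1.018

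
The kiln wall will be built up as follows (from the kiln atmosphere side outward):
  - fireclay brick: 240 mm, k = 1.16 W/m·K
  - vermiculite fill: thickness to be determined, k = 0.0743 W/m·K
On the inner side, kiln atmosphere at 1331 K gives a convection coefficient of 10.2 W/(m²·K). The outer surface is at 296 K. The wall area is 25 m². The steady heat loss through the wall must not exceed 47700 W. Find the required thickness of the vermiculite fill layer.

Using the resistance-network approach (series):
R_inner film = 1/(h_i·A) = 1/(10.2×25) = 0.003922 K/W
R_fireclay brick = L/(kA) = 0.24/(1.16×25) = 0.008276 K/W
Sum of the known resistances R_other = 0.0122 K/W
Required total resistance R_tot = ΔT/Q_allow = 1035/47700 = 0.0217 K/W
R_vermiculite fill = R_tot − R_other = 0.009501 K/W
L = R·k·A = 0.009501×0.0743×25

L ≈ 17.6 mm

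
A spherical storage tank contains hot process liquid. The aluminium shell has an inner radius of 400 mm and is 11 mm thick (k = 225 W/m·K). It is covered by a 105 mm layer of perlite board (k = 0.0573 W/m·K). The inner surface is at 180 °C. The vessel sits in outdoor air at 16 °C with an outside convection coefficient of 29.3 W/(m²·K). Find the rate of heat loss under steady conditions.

Radial (spherical) resistances in series:
R_aluminium shell = (1/0.4 − 1/0.411)/(4π×225) = 2.366×10^-5 K/W
R_perlite board = (1/0.411 − 1/0.516)/(4π×0.0573) = 0.6876 K/W
R_outer film = 1/(h·4πr_o²) = 1/(29.3×4π×0.516²) = 0.0102 K/W
R_total = 0.6978 K/W
Q = ΔT/R_total = 164/0.6978

Q ≈ 235 W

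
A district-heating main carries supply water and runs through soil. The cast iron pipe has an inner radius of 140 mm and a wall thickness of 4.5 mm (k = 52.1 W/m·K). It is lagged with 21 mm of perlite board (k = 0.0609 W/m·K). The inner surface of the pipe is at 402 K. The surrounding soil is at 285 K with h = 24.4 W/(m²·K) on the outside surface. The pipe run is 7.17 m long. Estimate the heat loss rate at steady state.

Q ≈ 2130 W

Per-layer cylindrical resistances, series-summed:
R_cast iron pipe wall = ln(144.5/140)/(2π×52.1×7.17) = 1.348×10^-5 K/W
R_perlite board = ln(165.5/144.5)/(2π×0.0609×7.17) = 0.04946 K/W
R_outer film = 1/(h_o·2πr_oL) = 1/(24.4×2π×0.1655×7.17) = 0.005497 K/W
R_total = 0.05497 K/W
Q = ΔT/R_total = 117/0.05497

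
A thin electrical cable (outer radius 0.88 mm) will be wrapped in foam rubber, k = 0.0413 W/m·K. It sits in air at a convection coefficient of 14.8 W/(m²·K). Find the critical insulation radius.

For a cylinder r_cr = k/h = 0.0413/14.8
r_cr = 2.79 mm; since the bare radius (0.88 mm) is below r_cr, adding a thin layer of insulation will *increase* heat loss.

r_cr ≈ 2.79 mm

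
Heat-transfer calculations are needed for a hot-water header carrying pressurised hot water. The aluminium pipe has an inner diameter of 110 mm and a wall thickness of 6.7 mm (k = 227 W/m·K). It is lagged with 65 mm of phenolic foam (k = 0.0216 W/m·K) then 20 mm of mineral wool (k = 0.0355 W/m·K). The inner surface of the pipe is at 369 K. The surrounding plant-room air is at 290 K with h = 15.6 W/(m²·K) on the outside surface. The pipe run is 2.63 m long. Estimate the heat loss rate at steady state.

Q ≈ 34.5 W

Per-layer cylindrical resistances, series-summed:
R_aluminium pipe wall = ln(61.7/55)/(2π×227×2.63) = 3.064×10^-5 K/W
R_phenolic foam = ln(126.7/61.7)/(2π×0.0216×2.63) = 2.016 K/W
R_mineral wool = ln(146.7/126.7)/(2π×0.0355×2.63) = 0.2498 K/W
R_outer film = 1/(h_o·2πr_oL) = 1/(15.6×2π×0.1467×2.63) = 0.02644 K/W
R_total = 2.292 K/W
Q = ΔT/R_total = 79/2.292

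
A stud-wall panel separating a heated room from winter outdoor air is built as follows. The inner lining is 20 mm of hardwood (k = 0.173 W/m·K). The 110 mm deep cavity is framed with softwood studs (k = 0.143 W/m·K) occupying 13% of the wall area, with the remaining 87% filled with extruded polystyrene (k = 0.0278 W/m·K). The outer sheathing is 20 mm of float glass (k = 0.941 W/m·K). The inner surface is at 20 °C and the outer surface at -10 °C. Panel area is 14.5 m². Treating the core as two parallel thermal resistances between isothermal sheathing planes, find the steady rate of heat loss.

Q ≈ 161 W

Sheathing layers in series; stud and cavity paths in parallel between them.
R_inner = 0.02/(0.173×14.5) = 0.007973 K/W
R_stud  = 0.11/(0.143×0.13×14.5) = 0.4081 K/W
R_cav   = 0.11/(0.0278×0.87×14.5) = 0.3137 K/W
1/R_core = 1/R_stud + 1/R_cav → R_core = 0.1773 K/W
R_outer = 0.02/(0.941×14.5) = 0.001466 K/W
R_total = 0.1868 K/W
Q = ΔT/R_total = 30/0.1868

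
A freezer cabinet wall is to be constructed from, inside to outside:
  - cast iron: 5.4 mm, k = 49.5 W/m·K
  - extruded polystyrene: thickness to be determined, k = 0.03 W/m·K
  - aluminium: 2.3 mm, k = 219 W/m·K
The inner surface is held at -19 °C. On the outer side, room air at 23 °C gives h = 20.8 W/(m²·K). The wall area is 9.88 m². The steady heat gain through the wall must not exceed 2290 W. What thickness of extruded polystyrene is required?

Model the wall as resistances in series:
R_cast iron = L/(kA) = 0.0054/(49.5×9.88) = 1.104×10^-5 K/W
R_aluminium = L/(kA) = 0.0023/(219×9.88) = 1.063×10^-6 K/W
R_outer film = 1/(h_o·A) = 1/(20.8×9.88) = 0.004866 K/W
Sum of the known resistances R_other = 0.004878 K/W
Required total resistance R_tot = ΔT/Q_allow = 42/2290 = 0.01834 K/W
R_extruded polystyrene = R_tot − R_other = 0.01346 K/W
L = R·k·A = 0.01346×0.03×9.88

L ≈ 3.99 mm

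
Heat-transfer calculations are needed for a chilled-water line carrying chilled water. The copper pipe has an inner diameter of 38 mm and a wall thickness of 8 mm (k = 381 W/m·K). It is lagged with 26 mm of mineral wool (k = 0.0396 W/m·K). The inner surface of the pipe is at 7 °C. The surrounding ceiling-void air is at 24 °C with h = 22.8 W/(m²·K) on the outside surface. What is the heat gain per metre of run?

q′ ≈ 5.98 W/m

Radial resistances (cylindrical: R_cond = ln(r_o/r_i)/(2πkL), R_conv = 1/(h·2πrL)):
R_copper pipe wall = ln(27/19)/(2π×381×1) = 1.468×10^-4 K/W
R_mineral wool = ln(53/27)/(2π×0.0396×1) = 2.711 K/W
R_outer film = 1/(h_o·2πr_oL) = 1/(22.8×2π×0.053×1) = 0.1317 K/W
R_total = 2.843 K/W
Q = ΔT/R_total = 17/2.843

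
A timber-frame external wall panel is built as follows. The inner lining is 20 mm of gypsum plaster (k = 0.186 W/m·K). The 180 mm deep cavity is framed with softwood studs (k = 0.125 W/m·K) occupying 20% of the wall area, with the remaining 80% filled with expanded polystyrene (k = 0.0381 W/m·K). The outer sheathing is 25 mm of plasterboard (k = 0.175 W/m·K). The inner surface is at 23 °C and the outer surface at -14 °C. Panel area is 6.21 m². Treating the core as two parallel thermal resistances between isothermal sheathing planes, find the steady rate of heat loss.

Sheathing layers in series; stud and cavity paths in parallel between them.
R_inner = 0.02/(0.186×6.21) = 0.01732 K/W
R_stud  = 0.18/(0.125×0.2×6.21) = 1.159 K/W
R_cav   = 0.18/(0.0381×0.8×6.21) = 0.951 K/W
1/R_core = 1/R_stud + 1/R_cav → R_core = 0.5224 K/W
R_outer = 0.025/(0.175×6.21) = 0.023 K/W
R_total = 0.5628 K/W
Q = ΔT/R_total = 37/0.5628

Q ≈ 65.7 W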